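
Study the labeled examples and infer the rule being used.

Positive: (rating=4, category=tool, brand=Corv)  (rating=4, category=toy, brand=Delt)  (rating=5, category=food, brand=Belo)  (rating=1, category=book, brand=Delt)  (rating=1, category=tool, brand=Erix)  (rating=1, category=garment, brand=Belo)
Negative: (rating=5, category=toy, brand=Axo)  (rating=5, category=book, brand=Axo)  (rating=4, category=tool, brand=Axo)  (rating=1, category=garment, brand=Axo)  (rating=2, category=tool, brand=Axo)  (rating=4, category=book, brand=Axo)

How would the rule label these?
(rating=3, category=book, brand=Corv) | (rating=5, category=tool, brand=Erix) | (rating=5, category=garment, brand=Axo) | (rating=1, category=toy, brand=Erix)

Positive, Positive, Negative, Positive

The distinguishing property — brand is not Axo — holds for all the 'Positive' cases and none of the 'Negative' cases.
Positive: (rating=3, category=book, brand=Corv), since brand is Corv.
Positive: (rating=5, category=tool, brand=Erix), since brand is Erix.
Negative: (rating=5, category=garment, brand=Axo), since brand is Axo.
Positive: (rating=1, category=toy, brand=Erix), since brand is Erix.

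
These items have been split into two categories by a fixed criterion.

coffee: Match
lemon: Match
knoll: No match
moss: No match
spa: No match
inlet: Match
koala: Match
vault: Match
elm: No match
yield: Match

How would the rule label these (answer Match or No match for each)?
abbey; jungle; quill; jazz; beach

Match, Match, Match, No match, Match

The common property of the 'Match' items is: has ≥ 2 vowels. No 'No match' item has it.
abbey — 2 vowels, hence Match. jungle — 2 vowels, hence Match. quill — 2 vowels, hence Match. jazz — 1 vowel, hence No match. beach — 2 vowels, hence Match.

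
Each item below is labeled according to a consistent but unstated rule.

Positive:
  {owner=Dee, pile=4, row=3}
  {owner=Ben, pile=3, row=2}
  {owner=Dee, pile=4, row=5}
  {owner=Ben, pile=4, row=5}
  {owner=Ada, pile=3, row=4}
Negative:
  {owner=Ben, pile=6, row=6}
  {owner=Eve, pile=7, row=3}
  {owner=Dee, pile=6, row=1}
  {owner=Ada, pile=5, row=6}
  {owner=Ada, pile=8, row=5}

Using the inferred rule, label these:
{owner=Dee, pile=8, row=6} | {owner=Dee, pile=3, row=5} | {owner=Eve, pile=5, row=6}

Negative, Positive, Negative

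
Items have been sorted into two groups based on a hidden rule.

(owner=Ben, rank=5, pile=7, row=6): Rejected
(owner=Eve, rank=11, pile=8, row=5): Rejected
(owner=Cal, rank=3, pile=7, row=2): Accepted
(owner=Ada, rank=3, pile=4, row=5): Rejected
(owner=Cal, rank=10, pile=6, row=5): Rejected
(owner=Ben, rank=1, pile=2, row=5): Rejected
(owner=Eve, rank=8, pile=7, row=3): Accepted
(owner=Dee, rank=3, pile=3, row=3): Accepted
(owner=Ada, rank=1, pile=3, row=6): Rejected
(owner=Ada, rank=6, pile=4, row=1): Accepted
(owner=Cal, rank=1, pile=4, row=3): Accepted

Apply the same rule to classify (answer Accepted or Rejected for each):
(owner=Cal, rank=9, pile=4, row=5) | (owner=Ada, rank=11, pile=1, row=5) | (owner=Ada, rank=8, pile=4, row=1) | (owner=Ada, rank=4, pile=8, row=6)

Rejected, Rejected, Accepted, Rejected

The simplest hypothesis consistent with all the labels is: row ≤ 3.
(owner=Cal, rank=9, pile=4, row=5): Rejected (row = 5). (owner=Ada, rank=11, pile=1, row=5): Rejected (row = 5). (owner=Ada, rank=8, pile=4, row=1): Accepted (row = 1). (owner=Ada, rank=4, pile=8, row=6): Rejected (row = 6).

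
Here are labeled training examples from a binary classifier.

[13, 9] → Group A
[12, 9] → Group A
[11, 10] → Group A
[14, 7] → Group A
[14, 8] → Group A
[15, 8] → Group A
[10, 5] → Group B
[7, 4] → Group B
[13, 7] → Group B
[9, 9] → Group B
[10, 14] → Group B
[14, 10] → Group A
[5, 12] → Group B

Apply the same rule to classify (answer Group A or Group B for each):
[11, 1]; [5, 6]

A rule that fits every label: first > second AND sum ≥ 21 — true of each 'Group A' example, false of each 'Group B' one.

Group B, Group B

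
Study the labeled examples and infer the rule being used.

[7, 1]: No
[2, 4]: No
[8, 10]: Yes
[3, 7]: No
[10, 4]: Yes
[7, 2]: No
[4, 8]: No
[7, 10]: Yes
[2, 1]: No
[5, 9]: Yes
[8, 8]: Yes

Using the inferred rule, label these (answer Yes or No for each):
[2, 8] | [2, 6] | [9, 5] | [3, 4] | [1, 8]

No, No, Yes, No, No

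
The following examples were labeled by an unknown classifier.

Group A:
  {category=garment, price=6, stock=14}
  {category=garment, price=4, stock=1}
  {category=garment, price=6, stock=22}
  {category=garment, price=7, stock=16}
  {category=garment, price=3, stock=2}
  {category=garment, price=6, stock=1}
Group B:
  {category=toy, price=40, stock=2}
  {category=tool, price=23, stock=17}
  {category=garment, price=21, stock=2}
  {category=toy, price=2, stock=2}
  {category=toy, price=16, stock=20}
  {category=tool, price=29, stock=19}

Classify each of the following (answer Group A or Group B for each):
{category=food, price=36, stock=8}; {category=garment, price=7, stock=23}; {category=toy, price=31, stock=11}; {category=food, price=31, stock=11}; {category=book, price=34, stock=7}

Group B, Group A, Group B, Group B, Group B

'Group A' ⟺ category is garment AND price ≤ 7.
{category=food, price=36, stock=8}: category is food, price = 36, does not pass → Group B.
{category=garment, price=7, stock=23}: category is garment, price = 7, satisfies this → Group A.
{category=toy, price=31, stock=11}: category is toy, price = 31, does not pass → Group B.
{category=food, price=31, stock=11}: category is food, price = 31, does not pass → Group B.
{category=book, price=34, stock=7}: category is book, price = 34, does not pass → Group B.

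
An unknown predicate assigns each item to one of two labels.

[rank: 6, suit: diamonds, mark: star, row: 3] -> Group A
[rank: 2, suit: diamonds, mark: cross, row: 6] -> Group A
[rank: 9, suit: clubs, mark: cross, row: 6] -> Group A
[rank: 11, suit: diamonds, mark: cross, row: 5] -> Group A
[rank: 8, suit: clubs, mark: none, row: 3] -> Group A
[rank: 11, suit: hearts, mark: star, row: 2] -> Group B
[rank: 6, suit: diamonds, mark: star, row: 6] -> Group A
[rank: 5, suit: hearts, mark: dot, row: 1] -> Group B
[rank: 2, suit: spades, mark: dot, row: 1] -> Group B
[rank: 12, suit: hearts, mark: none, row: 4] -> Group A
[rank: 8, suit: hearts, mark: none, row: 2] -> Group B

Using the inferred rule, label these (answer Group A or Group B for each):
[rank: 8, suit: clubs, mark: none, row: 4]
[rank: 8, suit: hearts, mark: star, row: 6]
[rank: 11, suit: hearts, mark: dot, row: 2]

Every 'Group A' example satisfies: row ≥ 3. None of the 'Group B' examples do.
[rank: 8, suit: clubs, mark: none, row: 4]: row = 4 — has this property, so Group A. [rank: 8, suit: hearts, mark: star, row: 6]: row = 6 — has this property, so Group A. [rank: 11, suit: hearts, mark: dot, row: 2]: row = 2 — lacks this property, so Group B.

Group A, Group A, Group B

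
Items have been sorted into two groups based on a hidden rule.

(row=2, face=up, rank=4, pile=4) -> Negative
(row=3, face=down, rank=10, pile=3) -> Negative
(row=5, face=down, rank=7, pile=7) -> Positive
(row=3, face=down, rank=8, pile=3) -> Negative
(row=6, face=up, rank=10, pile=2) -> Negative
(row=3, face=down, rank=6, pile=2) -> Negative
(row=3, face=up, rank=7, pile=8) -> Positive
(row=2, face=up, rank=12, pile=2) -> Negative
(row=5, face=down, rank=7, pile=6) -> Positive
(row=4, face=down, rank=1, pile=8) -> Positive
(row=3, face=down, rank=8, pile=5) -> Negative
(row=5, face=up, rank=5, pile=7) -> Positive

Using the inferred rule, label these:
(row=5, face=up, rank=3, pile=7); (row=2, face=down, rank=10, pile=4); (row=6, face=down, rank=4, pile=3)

Positive, Negative, Negative

The classifier is using: pile ≥ 6.
(row=5, face=up, rank=3, pile=7) → pile = 7 → Positive. (row=2, face=down, rank=10, pile=4) → pile = 4 → Negative. (row=6, face=down, rank=4, pile=3) → pile = 3 → Negative.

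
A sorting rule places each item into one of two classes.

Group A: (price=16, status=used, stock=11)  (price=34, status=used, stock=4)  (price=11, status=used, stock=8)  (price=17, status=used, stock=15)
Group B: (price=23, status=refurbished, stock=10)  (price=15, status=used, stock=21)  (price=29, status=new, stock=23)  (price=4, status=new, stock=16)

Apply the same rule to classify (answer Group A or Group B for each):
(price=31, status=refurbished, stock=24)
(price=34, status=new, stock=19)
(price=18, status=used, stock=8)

Group B, Group B, Group A

All 'Group A' examples share one property — status is used AND stock ≤ 15 — and every 'Group B' example lacks it.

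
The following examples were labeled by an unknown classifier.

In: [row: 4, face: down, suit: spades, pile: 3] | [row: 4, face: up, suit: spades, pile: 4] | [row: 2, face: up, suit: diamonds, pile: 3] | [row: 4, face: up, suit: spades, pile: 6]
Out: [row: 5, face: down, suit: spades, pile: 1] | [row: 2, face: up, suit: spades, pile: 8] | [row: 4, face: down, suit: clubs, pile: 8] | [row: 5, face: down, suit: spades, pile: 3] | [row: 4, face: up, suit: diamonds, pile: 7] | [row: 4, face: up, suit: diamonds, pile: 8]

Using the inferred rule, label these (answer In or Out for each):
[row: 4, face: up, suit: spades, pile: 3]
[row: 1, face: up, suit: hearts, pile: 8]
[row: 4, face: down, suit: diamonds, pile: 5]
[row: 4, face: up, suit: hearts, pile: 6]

In, Out, In, In

The pattern is that an item is 'In' exactly when: row ≤ 4 AND pile ≤ 6.
[row: 4, face: up, suit: spades, pile: 3] → row = 4, pile = 3 → In. [row: 1, face: up, suit: hearts, pile: 8] → row = 1, pile = 8 → Out. [row: 4, face: down, suit: diamonds, pile: 5] → row = 4, pile = 5 → In. [row: 4, face: up, suit: hearts, pile: 6] → row = 4, pile = 6 → In.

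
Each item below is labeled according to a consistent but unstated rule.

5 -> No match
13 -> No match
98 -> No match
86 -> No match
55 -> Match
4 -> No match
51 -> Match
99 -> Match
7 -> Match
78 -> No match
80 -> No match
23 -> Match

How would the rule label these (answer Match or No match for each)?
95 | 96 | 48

Match, No match, No match

Comparing the two groups points to one rule — ≡ 3 (mod 4).
95 — 95 mod 4 = 3, hence Match. 96 — 96 mod 4 = 0, hence No match. 48 — 48 mod 4 = 0, hence No match.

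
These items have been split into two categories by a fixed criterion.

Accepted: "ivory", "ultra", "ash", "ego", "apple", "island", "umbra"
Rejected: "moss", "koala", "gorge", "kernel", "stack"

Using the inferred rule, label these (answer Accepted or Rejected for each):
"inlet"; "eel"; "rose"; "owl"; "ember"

Accepted, Accepted, Rejected, Accepted, Accepted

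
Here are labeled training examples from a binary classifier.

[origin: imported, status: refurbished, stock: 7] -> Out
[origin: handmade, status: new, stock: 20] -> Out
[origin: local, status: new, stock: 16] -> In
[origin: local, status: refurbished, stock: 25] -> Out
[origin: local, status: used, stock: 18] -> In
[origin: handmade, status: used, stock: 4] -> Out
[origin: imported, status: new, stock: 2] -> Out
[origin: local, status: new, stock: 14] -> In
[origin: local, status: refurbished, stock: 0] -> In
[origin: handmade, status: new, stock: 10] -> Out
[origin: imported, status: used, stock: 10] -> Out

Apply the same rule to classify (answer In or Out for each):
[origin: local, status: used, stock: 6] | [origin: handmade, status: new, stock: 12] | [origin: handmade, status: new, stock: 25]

One predicate separates the groups cleanly: origin is local AND stock ≤ 18.
[origin: local, status: used, stock: 6] — origin is local, stock = 6, hence In.
[origin: handmade, status: new, stock: 12] — origin is handmade, stock = 12, hence Out.
[origin: handmade, status: new, stock: 25] — origin is handmade, stock = 25, hence Out.

In, Out, Out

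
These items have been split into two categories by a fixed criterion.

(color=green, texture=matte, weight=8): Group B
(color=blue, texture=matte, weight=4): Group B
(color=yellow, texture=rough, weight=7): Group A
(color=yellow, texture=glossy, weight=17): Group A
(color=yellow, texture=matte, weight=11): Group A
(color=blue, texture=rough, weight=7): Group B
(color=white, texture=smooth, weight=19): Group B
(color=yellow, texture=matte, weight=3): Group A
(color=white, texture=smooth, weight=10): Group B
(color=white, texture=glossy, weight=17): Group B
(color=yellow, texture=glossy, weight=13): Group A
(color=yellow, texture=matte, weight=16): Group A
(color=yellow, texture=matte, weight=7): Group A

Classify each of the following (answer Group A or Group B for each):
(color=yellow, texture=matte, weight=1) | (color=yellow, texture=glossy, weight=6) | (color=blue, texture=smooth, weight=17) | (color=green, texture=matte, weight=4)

Group A, Group A, Group B, Group B

Comparing the two groups points to one rule — color is yellow.
(color=yellow, texture=matte, weight=1): Group A (color is yellow). (color=yellow, texture=glossy, weight=6): Group A (color is yellow). (color=blue, texture=smooth, weight=17): Group B (color is blue). (color=green, texture=matte, weight=4): Group B (color is green).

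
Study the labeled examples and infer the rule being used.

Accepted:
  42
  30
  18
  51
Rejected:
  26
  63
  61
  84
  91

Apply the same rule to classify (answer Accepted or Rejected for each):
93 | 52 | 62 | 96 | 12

The classifier is using: multiple of 3 AND at most 51.

Rejected, Rejected, Rejected, Rejected, Accepted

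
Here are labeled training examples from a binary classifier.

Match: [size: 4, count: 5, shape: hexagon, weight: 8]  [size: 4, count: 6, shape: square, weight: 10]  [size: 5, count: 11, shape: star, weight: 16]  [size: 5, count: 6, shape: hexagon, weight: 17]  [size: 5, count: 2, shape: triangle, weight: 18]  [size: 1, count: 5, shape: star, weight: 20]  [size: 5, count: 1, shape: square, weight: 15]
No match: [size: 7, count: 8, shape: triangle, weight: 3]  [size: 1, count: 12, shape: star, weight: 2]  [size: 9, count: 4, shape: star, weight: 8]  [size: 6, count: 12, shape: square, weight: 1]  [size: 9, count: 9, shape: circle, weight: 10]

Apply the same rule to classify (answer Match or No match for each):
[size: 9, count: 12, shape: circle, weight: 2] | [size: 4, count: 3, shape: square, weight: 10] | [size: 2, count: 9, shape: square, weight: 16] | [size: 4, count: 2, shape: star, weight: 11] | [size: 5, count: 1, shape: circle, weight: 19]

No match, Match, Match, Match, Match

The pattern is that an item is 'Match' exactly when: count ≤ 11 AND size ≤ 5.
No match: [size: 9, count: 12, shape: circle, weight: 2], since count = 12, size = 9.
Match: [size: 4, count: 3, shape: square, weight: 10], since count = 3, size = 4.
Match: [size: 2, count: 9, shape: square, weight: 16], since count = 9, size = 2.
Match: [size: 4, count: 2, shape: star, weight: 11], since count = 2, size = 4.
Match: [size: 5, count: 1, shape: circle, weight: 19], since count = 1, size = 5.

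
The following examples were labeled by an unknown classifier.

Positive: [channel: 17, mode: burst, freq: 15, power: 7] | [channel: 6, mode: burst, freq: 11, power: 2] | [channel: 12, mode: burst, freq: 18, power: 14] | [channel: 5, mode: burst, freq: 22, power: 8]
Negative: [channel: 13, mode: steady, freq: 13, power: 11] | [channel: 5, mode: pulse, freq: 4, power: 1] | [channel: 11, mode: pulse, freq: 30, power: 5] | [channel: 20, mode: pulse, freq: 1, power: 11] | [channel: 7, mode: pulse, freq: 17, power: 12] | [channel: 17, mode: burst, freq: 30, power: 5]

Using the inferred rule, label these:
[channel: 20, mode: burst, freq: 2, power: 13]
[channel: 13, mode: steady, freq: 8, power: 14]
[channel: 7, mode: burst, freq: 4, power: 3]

Positive, Negative, Positive

The pattern is that an item is 'Positive' exactly when: mode is burst AND freq ≤ 22.
[channel: 20, mode: burst, freq: 2, power: 13] — mode is burst, freq = 2, hence Positive.
[channel: 13, mode: steady, freq: 8, power: 14] — mode is steady, freq = 8, hence Negative.
[channel: 7, mode: burst, freq: 4, power: 3] — mode is burst, freq = 4, hence Positive.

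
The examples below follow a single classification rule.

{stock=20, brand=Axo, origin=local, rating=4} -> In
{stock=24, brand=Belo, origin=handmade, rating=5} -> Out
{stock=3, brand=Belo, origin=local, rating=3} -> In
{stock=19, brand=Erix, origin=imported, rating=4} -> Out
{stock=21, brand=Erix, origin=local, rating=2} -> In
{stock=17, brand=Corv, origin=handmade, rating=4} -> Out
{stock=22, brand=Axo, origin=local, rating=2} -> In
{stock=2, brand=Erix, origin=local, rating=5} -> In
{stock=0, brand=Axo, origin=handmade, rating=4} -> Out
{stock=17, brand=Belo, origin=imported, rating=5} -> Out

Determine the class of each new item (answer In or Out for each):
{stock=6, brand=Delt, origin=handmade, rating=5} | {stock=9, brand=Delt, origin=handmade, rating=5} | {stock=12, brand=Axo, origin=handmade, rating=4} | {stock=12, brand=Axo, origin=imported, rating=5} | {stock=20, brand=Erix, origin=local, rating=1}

Out, Out, Out, Out, In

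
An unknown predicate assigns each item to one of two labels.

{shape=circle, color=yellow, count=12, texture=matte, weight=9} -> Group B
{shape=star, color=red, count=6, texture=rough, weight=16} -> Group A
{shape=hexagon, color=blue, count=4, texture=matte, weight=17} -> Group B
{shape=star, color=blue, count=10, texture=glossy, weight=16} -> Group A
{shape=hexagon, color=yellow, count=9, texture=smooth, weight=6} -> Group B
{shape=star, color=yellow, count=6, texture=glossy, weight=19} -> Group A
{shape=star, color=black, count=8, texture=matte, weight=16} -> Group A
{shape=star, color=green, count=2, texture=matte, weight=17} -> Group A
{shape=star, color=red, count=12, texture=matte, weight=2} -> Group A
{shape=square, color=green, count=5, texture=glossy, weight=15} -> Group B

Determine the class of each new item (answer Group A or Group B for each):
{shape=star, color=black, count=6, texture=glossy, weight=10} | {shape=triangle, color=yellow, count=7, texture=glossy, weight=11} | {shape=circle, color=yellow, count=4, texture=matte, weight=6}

All 'Group A' examples share one property — shape is star — and every 'Group B' example lacks it.
{shape=star, color=black, count=6, texture=glossy, weight=10} — shape is star, hence Group A.
{shape=triangle, color=yellow, count=7, texture=glossy, weight=11} — shape is triangle, hence Group B.
{shape=circle, color=yellow, count=4, texture=matte, weight=6} — shape is circle, hence Group B.

Group A, Group B, Group B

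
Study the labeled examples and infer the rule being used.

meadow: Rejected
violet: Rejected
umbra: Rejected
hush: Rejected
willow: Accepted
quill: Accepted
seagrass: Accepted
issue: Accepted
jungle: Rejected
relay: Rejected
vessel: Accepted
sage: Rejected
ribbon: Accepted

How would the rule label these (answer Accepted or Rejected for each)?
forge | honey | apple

Looking at the examples, the only property every 'Accepted' case has and every 'Rejected' case lacks is: has a double letter.
forge — no doubled letter, hence Rejected.
honey — no doubled letter, hence Rejected.
apple — 'pp' doubled, hence Accepted.

Rejected, Rejected, Accepted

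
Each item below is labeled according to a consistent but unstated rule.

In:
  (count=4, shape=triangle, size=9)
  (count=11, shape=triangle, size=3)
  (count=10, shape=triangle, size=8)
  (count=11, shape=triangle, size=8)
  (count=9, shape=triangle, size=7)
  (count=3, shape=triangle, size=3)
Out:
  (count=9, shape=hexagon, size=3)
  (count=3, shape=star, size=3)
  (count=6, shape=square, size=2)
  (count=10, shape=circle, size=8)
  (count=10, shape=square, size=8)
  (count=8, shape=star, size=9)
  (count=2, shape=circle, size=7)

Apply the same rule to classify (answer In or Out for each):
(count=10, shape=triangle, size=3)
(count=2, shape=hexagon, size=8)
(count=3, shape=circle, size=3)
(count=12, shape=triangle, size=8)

In, Out, Out, In

A rule that fits every label: shape is triangle — true of each 'In' example, false of each 'Out' one.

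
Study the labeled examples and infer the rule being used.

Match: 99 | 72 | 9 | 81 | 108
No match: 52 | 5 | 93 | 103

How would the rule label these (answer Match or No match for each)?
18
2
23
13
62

Match, No match, No match, No match, No match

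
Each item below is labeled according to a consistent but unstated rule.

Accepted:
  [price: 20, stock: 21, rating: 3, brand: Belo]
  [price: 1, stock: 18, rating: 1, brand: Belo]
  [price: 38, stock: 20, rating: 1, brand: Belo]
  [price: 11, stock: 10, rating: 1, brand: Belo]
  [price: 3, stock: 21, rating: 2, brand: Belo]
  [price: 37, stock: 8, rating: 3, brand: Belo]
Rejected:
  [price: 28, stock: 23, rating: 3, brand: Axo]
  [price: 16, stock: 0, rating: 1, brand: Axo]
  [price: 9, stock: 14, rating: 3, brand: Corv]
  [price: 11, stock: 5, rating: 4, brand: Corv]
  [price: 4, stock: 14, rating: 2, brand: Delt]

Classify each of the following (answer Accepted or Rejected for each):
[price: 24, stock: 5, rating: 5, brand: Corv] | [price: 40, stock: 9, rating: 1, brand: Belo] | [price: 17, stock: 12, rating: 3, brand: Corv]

Rejected, Accepted, Rejected

Every 'Accepted' example satisfies: brand is Belo. None of the 'Rejected' examples do.
[price: 24, stock: 5, rating: 5, brand: Corv]: Rejected (brand is Corv).
[price: 40, stock: 9, rating: 1, brand: Belo]: Accepted (brand is Belo).
[price: 17, stock: 12, rating: 3, brand: Corv]: Rejected (brand is Corv).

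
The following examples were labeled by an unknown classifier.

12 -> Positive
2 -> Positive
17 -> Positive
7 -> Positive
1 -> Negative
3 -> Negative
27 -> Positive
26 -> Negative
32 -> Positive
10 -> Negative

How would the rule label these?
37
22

Comparing the two groups points to one rule — ≡ 2 (mod 5).
37: Positive (37 mod 5 = 2). 22: Positive (22 mod 5 = 2).

Positive, Positive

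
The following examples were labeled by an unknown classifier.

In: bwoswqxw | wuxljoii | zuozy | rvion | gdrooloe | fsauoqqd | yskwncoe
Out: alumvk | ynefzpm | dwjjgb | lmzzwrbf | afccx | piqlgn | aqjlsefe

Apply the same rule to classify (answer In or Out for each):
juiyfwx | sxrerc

Checking candidate rules against both groups, what survives is: contains 'o'.
juiyfwx: no 'o', doesn't match → Out.
sxrerc: no 'o', doesn't match → Out.

Out, Out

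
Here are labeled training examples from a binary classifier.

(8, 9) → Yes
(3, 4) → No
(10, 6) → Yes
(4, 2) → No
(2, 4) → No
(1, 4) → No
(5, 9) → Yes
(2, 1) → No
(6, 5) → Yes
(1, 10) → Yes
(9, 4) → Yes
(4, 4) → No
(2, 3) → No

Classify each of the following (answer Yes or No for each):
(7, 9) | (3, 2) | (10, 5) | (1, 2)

Yes, No, Yes, No

Every 'Yes' example satisfies: sum ≥ 11. None of the 'No' examples do.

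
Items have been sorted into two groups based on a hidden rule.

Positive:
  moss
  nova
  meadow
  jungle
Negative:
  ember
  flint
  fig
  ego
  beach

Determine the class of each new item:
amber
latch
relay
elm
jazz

The simplest hypothesis consistent with all the labels is: even length.
Negative: amber, since length 5. Negative: latch, since length 5. Negative: relay, since length 5. Negative: elm, since length 3. Positive: jazz, since length 4.

Negative, Negative, Negative, Negative, Positive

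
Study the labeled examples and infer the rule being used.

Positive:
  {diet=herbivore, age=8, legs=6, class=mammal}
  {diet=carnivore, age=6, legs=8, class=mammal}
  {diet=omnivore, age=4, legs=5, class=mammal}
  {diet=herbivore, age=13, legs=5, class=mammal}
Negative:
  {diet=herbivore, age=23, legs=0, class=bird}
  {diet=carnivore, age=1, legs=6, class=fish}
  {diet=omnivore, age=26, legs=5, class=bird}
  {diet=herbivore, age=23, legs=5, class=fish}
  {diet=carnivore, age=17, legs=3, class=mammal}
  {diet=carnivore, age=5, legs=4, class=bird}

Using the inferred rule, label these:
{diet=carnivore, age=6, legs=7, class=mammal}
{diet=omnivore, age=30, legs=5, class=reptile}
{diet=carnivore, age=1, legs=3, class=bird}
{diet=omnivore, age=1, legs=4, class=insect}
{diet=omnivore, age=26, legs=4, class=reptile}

'Positive' ⟺ class is mammal AND age ≤ 13.
{diet=carnivore, age=6, legs=7, class=mammal} → class is mammal, age = 6 → Positive. {diet=omnivore, age=30, legs=5, class=reptile} → class is reptile, age = 30 → Negative. {diet=carnivore, age=1, legs=3, class=bird} → class is bird, age = 1 → Negative. {diet=omnivore, age=1, legs=4, class=insect} → class is insect, age = 1 → Negative. {diet=omnivore, age=26, legs=4, class=reptile} → class is reptile, age = 26 → Negative.

Positive, Negative, Negative, Negative, Negative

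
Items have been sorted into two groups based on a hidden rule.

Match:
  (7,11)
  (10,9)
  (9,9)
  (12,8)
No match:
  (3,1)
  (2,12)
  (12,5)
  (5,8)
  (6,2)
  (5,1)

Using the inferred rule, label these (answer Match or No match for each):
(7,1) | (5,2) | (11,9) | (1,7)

No match, No match, Match, No match

Rule: sum ≥ 18. This holds for each 'Match' example and fails for each 'No match' one.
(7,1): No match (7+1 = 8).
(5,2): No match (5+2 = 7).
(11,9): Match (11+9 = 20).
(1,7): No match (1+7 = 8).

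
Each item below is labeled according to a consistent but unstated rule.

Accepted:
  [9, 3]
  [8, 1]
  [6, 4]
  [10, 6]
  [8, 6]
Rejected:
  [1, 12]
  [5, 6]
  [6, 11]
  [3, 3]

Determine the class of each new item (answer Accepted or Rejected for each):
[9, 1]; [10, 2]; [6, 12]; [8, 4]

Accepted, Accepted, Rejected, Accepted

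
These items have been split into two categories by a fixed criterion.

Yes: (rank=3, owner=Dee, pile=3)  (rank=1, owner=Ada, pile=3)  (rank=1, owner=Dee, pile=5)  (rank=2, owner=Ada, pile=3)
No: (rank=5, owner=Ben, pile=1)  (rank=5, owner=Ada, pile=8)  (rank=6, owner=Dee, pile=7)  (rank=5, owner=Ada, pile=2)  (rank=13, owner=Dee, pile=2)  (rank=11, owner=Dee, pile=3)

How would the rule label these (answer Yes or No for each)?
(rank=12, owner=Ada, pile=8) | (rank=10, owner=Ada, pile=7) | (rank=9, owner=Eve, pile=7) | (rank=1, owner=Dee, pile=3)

Rule: rank ≤ 3. This holds for each 'Yes' example and fails for each 'No' one.
(rank=12, owner=Ada, pile=8): rank = 12 — fails the rule, so No.
(rank=10, owner=Ada, pile=7): rank = 10 — fails the rule, so No.
(rank=9, owner=Eve, pile=7): rank = 9 — fails the rule, so No.
(rank=1, owner=Dee, pile=3): rank = 1 — qualifies, so Yes.

No, No, No, Yes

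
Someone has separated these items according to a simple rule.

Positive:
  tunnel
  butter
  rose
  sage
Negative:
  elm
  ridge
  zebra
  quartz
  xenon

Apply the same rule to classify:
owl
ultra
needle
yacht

Negative, Negative, Positive, Negative

Rule: even length AND contains 'e'. This holds for each 'Positive' example and fails for each 'Negative' one.
owl — length 3, no 'e', hence Negative.
ultra — length 5, no 'e', hence Negative.
needle — length 6, has 'e', hence Positive.
yacht — length 5, no 'e', hence Negative.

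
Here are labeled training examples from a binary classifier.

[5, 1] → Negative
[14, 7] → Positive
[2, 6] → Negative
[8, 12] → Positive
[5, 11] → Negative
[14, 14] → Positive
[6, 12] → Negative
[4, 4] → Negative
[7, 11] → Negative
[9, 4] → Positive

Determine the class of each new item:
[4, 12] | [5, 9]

One predicate separates the groups cleanly: first ≥ 8.

Negative, Negative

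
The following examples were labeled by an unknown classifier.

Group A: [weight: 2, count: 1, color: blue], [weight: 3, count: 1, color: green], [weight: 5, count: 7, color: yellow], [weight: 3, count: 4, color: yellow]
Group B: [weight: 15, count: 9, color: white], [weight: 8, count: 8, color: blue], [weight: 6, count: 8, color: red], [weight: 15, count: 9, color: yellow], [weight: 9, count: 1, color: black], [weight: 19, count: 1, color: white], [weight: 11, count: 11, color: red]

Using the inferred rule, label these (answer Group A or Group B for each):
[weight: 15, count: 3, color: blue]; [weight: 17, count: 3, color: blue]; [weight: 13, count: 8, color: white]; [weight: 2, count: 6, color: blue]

Group B, Group B, Group B, Group A

The distinguishing property — weight ≤ 5 — holds for all the 'Group A' cases and none of the 'Group B' cases.
[weight: 15, count: 3, color: blue] — weight = 15, hence Group B.
[weight: 17, count: 3, color: blue] — weight = 17, hence Group B.
[weight: 13, count: 8, color: white] — weight = 13, hence Group B.
[weight: 2, count: 6, color: blue] — weight = 2, hence Group A.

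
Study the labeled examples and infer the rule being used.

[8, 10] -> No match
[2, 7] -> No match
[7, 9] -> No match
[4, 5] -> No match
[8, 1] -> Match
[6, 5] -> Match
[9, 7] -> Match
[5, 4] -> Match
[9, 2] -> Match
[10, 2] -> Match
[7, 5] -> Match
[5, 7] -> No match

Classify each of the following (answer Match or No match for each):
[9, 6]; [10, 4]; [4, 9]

Match, Match, No match

Every 'Match' example satisfies: first > second. None of the 'No match' examples do.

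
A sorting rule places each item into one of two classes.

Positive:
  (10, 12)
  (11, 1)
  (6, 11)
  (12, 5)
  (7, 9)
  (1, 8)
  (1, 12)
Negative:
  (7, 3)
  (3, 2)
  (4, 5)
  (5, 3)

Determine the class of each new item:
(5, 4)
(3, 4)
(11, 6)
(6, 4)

Negative, Negative, Positive, Negative

The distinguishing property — max ≥ 8 — holds for all the 'Positive' cases and none of the 'Negative' cases.
(5, 4): Negative (max 5). (3, 4): Negative (max 4). (11, 6): Positive (max 11). (6, 4): Negative (max 6).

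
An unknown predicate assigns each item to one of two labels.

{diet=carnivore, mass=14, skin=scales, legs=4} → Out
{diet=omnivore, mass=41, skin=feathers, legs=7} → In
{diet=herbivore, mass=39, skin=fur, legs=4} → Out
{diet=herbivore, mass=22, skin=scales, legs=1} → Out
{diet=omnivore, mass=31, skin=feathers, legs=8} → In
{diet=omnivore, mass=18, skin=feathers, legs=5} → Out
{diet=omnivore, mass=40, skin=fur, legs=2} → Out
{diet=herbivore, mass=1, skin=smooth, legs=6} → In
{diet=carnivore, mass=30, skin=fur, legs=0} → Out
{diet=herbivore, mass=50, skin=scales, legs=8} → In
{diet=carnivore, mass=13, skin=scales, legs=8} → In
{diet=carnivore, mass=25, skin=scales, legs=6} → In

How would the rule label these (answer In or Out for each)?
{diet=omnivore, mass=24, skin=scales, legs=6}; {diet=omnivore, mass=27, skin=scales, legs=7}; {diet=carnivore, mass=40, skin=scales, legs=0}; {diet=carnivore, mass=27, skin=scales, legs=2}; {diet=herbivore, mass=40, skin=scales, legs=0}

In, In, Out, Out, Out

One predicate separates the groups cleanly: legs ≥ 6.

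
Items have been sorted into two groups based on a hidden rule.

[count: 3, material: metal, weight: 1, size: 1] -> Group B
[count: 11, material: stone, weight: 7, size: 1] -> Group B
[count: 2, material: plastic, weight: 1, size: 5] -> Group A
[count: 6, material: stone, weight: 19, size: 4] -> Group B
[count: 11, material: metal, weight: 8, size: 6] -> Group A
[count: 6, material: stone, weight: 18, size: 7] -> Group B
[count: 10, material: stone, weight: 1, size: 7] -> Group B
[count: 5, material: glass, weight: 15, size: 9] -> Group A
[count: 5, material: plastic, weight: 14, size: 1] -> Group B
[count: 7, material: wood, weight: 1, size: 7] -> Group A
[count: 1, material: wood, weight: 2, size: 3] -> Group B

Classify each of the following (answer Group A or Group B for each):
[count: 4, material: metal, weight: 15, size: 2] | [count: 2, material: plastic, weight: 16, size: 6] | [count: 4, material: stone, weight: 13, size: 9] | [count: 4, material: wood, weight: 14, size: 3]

The simplest hypothesis consistent with all the labels is: material is not stone AND size ≥ 4.
Group B: [count: 4, material: metal, weight: 15, size: 2], since material is metal, size = 2. Group A: [count: 2, material: plastic, weight: 16, size: 6], since material is plastic, size = 6. Group B: [count: 4, material: stone, weight: 13, size: 9], since material is stone, size = 9. Group B: [count: 4, material: wood, weight: 14, size: 3], since material is wood, size = 3.

Group B, Group A, Group B, Group B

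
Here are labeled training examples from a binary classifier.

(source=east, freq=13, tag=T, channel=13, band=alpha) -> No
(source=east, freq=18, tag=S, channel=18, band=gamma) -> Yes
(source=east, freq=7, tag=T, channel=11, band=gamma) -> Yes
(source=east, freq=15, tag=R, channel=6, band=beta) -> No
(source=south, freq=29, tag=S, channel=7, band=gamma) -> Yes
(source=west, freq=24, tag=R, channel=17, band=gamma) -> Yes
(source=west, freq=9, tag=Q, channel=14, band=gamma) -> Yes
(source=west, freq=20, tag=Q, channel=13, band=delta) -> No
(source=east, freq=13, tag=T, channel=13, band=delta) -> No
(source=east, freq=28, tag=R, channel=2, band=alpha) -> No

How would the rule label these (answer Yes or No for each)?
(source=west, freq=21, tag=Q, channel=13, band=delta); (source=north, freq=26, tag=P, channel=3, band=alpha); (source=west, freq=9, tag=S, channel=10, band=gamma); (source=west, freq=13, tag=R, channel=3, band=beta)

The distinguishing property — band is gamma — holds for all the 'Yes' cases and none of the 'No' cases.
(source=west, freq=21, tag=Q, channel=13, band=delta): No (band is delta).
(source=north, freq=26, tag=P, channel=3, band=alpha): No (band is alpha).
(source=west, freq=9, tag=S, channel=10, band=gamma): Yes (band is gamma).
(source=west, freq=13, tag=R, channel=3, band=beta): No (band is beta).

No, No, Yes, No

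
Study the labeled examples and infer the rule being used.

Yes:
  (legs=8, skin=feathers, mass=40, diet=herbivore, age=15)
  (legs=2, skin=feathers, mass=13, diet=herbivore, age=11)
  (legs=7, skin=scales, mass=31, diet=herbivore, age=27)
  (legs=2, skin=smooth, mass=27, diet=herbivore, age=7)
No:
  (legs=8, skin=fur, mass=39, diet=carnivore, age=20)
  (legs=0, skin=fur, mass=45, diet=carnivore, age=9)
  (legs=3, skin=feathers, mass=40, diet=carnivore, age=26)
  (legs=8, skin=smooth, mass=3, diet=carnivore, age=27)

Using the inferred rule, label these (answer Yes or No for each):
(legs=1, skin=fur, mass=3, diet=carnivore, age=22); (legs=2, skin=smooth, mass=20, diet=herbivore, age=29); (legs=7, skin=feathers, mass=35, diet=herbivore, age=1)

The simplest hypothesis consistent with all the labels is: diet is herbivore.

No, Yes, Yes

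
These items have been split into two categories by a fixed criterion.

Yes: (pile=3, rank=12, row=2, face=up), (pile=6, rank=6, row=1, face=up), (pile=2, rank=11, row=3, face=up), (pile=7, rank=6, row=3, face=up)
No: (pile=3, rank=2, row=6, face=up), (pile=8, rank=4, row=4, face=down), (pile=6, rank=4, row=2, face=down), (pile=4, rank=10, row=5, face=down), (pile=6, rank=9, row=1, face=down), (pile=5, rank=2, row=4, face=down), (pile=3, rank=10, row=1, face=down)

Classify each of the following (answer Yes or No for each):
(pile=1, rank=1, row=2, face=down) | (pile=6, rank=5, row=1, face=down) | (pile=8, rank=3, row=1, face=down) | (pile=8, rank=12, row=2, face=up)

The simplest hypothesis consistent with all the labels is: face is up AND row ≤ 3.

No, No, No, Yes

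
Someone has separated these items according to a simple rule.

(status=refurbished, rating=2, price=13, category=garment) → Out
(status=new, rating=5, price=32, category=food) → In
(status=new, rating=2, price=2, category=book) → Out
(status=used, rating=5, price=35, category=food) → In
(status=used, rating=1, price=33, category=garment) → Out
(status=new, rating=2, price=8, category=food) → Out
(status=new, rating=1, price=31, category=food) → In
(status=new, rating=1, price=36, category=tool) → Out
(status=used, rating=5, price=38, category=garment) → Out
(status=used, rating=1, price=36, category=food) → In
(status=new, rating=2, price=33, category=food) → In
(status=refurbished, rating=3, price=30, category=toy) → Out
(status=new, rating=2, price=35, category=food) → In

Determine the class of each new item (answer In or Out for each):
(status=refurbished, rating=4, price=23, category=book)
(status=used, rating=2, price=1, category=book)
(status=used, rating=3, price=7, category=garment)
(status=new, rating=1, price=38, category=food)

Out, Out, Out, In

Rule: category is food AND price ≥ 13. This holds for each 'In' example and fails for each 'Out' one.
(status=refurbished, rating=4, price=23, category=book): Out (category is book, price = 23). (status=used, rating=2, price=1, category=book): Out (category is book, price = 1). (status=used, rating=3, price=7, category=garment): Out (category is garment, price = 7). (status=new, rating=1, price=38, category=food): In (category is food, price = 38).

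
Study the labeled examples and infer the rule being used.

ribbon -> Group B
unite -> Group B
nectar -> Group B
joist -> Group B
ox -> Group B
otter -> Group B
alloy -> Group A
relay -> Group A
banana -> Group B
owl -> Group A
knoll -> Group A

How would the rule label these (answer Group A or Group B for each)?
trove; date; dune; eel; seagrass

Group B, Group B, Group B, Group A, Group B

The simplest hypothesis consistent with all the labels is: contains 'l'.
trove: Group B (no 'l'). date: Group B (no 'l'). dune: Group B (no 'l'). eel: Group A (has 'l'). seagrass: Group B (no 'l').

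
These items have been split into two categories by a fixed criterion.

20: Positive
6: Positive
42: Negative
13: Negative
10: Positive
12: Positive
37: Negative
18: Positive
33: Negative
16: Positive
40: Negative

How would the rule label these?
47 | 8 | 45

Negative, Positive, Negative

The simplest hypothesis consistent with all the labels is: even AND at most 20.
47: 47 is odd, 47 > 20, fails this test → Negative. 8: 8 is even, 8 ≤ 20, meets the rule → Positive. 45: 45 is odd, 45 > 20, fails this test → Negative.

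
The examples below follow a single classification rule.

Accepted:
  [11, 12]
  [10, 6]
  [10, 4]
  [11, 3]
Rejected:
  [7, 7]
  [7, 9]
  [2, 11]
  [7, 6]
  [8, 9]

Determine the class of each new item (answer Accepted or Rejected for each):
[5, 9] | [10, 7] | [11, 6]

Rejected, Accepted, Accepted

The distinguishing property — first ≥ 9 — holds for all the 'Accepted' cases and none of the 'Rejected' cases.
[5, 9]: first 5 — lacks this property, so Rejected. [10, 7]: first 10 — passes, so Accepted. [11, 6]: first 11 — passes, so Accepted.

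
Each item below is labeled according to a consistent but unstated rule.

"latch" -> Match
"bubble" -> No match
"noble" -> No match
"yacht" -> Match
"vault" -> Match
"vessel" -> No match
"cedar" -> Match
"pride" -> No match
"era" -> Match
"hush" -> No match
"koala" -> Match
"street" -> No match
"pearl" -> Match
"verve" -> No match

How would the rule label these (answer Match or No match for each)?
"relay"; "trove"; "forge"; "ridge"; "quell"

Match, No match, No match, No match, No match

The pattern is that an item is 'Match' exactly when: contains 'a'.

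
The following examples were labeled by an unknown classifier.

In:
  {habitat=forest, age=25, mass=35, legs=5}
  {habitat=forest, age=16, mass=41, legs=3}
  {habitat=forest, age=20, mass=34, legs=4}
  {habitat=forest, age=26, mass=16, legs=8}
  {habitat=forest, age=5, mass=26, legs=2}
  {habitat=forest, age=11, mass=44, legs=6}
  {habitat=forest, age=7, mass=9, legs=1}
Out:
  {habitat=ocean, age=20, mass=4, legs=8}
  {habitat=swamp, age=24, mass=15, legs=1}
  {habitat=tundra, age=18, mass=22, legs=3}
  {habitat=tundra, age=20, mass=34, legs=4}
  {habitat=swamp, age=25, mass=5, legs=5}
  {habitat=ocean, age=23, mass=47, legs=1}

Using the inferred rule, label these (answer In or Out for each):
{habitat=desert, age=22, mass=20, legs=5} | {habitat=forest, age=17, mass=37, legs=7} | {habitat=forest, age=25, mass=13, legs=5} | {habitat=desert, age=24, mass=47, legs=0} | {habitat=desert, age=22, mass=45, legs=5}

Out, In, In, Out, Out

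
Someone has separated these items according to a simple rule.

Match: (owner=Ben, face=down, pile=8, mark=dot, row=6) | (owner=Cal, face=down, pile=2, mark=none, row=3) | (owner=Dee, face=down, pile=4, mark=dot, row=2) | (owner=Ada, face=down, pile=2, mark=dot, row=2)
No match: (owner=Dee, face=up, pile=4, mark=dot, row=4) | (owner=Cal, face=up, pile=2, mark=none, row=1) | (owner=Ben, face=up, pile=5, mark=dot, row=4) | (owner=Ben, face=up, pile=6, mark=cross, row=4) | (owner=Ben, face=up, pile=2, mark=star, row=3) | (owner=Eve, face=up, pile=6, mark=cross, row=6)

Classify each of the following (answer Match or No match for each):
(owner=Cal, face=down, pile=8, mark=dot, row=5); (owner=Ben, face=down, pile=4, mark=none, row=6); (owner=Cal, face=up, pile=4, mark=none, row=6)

The classifier is using: face is down.
(owner=Cal, face=down, pile=8, mark=dot, row=5): face is down — satisfies this, so Match.
(owner=Ben, face=down, pile=4, mark=none, row=6): face is down — satisfies this, so Match.
(owner=Cal, face=up, pile=4, mark=none, row=6): face is up — doesn't match, so No match.

Match, Match, No match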